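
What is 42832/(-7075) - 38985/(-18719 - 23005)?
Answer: -503767831/98399100 ≈ -5.1196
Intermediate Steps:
42832/(-7075) - 38985/(-18719 - 23005) = 42832*(-1/7075) - 38985/(-41724) = -42832/7075 - 38985*(-1/41724) = -42832/7075 + 12995/13908 = -503767831/98399100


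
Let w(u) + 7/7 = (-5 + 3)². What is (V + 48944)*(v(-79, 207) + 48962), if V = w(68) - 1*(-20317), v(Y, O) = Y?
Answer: 3385832112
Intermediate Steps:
w(u) = 3 (w(u) = -1 + (-5 + 3)² = -1 + (-2)² = -1 + 4 = 3)
V = 20320 (V = 3 - 1*(-20317) = 3 + 20317 = 20320)
(V + 48944)*(v(-79, 207) + 48962) = (20320 + 48944)*(-79 + 48962) = 69264*48883 = 3385832112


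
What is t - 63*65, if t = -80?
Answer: -4175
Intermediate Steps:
t - 63*65 = -80 - 63*65 = -80 - 4095 = -4175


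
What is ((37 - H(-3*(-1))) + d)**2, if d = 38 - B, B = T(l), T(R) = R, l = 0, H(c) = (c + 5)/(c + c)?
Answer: 48841/9 ≈ 5426.8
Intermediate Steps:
H(c) = (5 + c)/(2*c) (H(c) = (5 + c)/((2*c)) = (5 + c)*(1/(2*c)) = (5 + c)/(2*c))
B = 0
d = 38 (d = 38 - 1*0 = 38 + 0 = 38)
((37 - H(-3*(-1))) + d)**2 = ((37 - (5 - 3*(-1))/(2*((-3*(-1))))) + 38)**2 = ((37 - (5 + 3)/(2*3)) + 38)**2 = ((37 - 8/(2*3)) + 38)**2 = ((37 - 1*4/3) + 38)**2 = ((37 - 4/3) + 38)**2 = (107/3 + 38)**2 = (221/3)**2 = 48841/9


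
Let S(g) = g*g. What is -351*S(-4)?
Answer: -5616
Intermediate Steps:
S(g) = g²
-351*S(-4) = -351*(-4)² = -351*16 = -5616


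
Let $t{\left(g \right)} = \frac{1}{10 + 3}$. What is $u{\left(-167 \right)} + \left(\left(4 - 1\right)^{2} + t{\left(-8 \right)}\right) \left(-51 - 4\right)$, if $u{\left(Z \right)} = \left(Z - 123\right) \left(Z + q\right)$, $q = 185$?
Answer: $- \frac{74350}{13} \approx -5719.2$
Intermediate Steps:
$u{\left(Z \right)} = \left(-123 + Z\right) \left(185 + Z\right)$ ($u{\left(Z \right)} = \left(Z - 123\right) \left(Z + 185\right) = \left(-123 + Z\right) \left(185 + Z\right)$)
$t{\left(g \right)} = \frac{1}{13}$
$u{\left(-167 \right)} + \left(\left(4 - 1\right)^{2} + t{\left(-8 \right)}\right) \left(-51 - 4\right) = \left(-22755 + \left(-167\right)^{2} + 62 \left(-167\right)\right) + \left(\left(4 - 1\right)^{2} + \frac{1}{13}\right) \left(-51 - 4\right) = \left(-22755 + 27889 - 10354\right) + \left(3^{2} + \frac{1}{13}\right) \left(-55\right) = -5220 + \left(9 + \frac{1}{13}\right) \left(-55\right) = -5220 + \frac{118}{13} \left(-55\right) = -5220 - \frac{6490}{13} = - \frac{74350}{13}$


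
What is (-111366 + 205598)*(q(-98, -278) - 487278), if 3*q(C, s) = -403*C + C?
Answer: -44679725872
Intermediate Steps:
q(C, s) = -134*C (q(C, s) = (-403*C + C)/3 = (-402*C)/3 = -134*C)
(-111366 + 205598)*(q(-98, -278) - 487278) = (-111366 + 205598)*(-134*(-98) - 487278) = 94232*(13132 - 487278) = 94232*(-474146) = -44679725872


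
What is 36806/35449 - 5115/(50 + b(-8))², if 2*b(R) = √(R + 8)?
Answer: -17861327/17724500 ≈ -1.0077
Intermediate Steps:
b(R) = √(8 + R)/2 (b(R) = √(R + 8)/2 = √(8 + R)/2)
36806/35449 - 5115/(50 + b(-8))² = 36806/35449 - 5115/(50 + √(8 - 8)/2)² = 36806*(1/35449) - 5115/(50 + √0/2)² = 36806/35449 - 5115/(50 + (½)*0)² = 36806/35449 - 5115/(50 + 0)² = 36806/35449 - 5115/(50²) = 36806/35449 - 5115/2500 = 36806/35449 - 5115*1/2500 = 36806/35449 - 1023/500 = -17861327/17724500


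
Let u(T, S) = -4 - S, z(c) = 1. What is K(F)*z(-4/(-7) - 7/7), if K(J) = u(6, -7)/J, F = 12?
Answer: ¼ ≈ 0.25000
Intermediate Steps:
K(J) = 3/J (K(J) = (-4 - 1*(-7))/J = (-4 + 7)/J = 3/J)
K(F)*z(-4/(-7) - 7/7) = (3/12)*1 = (3*(1/12))*1 = (¼)*1 = ¼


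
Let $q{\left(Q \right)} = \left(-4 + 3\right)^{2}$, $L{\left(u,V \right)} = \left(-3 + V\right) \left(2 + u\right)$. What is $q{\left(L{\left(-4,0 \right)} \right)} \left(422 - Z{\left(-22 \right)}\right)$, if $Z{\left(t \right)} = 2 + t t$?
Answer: $-64$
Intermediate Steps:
$q{\left(Q \right)} = 1$ ($q{\left(Q \right)} = \left(-1\right)^{2} = 1$)
$Z{\left(t \right)} = 2 + t^{2}$
$q{\left(L{\left(-4,0 \right)} \right)} \left(422 - Z{\left(-22 \right)}\right) = 1 \left(422 - \left(2 + \left(-22\right)^{2}\right)\right) = 1 \left(422 - \left(2 + 484\right)\right) = 1 \left(422 - 486\right) = 1 \left(-64\right) = -64$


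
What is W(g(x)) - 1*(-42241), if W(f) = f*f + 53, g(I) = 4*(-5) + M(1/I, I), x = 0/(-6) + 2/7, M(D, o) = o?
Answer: 2091450/49 ≈ 42683.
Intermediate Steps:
x = 2/7 (x = 0*(-⅙) + 2*(⅐) = 0 + 2/7 = 2/7 ≈ 0.28571)
g(I) = -20 + I (g(I) = 4*(-5) + I = -20 + I)
W(f) = 53 + f² (W(f) = f² + 53 = 53 + f²)
W(g(x)) - 1*(-42241) = (53 + (-20 + 2/7)²) - 1*(-42241) = (53 + (-138/7)²) + 42241 = (53 + 19044/49) + 42241 = 21641/49 + 42241 = 2091450/49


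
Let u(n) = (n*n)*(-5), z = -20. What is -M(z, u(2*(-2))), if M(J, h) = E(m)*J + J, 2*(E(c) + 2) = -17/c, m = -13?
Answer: -90/13 ≈ -6.9231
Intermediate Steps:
u(n) = -5*n² (u(n) = n²*(-5) = -5*n²)
E(c) = -2 - 17/(2*c) (E(c) = -2 + (-17/c)/2 = -2 - 17/(2*c))
M(J, h) = -9*J/26 (M(J, h) = (-2 - 17/2/(-13))*J + J = (-2 - 17/2*(-1/13))*J + J = (-2 + 17/26)*J + J = -35*J/26 + J = -9*J/26)
-M(z, u(2*(-2))) = -(-9)*(-20)/26 = -1*90/13 = -90/13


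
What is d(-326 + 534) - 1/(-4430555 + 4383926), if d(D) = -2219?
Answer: -103469750/46629 ≈ -2219.0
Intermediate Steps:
d(-326 + 534) - 1/(-4430555 + 4383926) = -2219 - 1/(-4430555 + 4383926) = -2219 - 1/(-46629) = -2219 - 1*(-1/46629) = -2219 + 1/46629 = -103469750/46629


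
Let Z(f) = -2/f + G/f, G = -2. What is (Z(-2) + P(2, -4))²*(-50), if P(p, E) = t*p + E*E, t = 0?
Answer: -16200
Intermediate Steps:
Z(f) = -4/f (Z(f) = -2/f - 2/f = -4/f)
P(p, E) = E² (P(p, E) = 0*p + E*E = 0 + E² = E²)
(Z(-2) + P(2, -4))²*(-50) = (-4/(-2) + (-4)²)²*(-50) = (-4*(-½) + 16)²*(-50) = (2 + 16)²*(-50) = 18²*(-50) = 324*(-50) = -16200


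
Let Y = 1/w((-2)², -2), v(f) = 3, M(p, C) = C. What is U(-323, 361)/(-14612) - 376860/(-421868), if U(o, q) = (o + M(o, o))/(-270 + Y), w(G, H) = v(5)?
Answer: 556760647587/623368398718 ≈ 0.89315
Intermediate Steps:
w(G, H) = 3
Y = ⅓ (Y = 1/3 = ⅓ ≈ 0.33333)
U(o, q) = -6*o/809 (U(o, q) = (o + o)/(-270 + ⅓) = (2*o)/(-809/3) = (2*o)*(-3/809) = -6*o/809)
U(-323, 361)/(-14612) - 376860/(-421868) = -6/809*(-323)/(-14612) - 376860/(-421868) = (1938/809)*(-1/14612) - 376860*(-1/421868) = -969/5910554 + 94215/105467 = 556760647587/623368398718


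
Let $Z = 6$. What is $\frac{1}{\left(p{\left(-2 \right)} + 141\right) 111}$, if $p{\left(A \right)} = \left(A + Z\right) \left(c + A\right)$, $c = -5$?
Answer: $\frac{1}{12543} \approx 7.9726 \cdot 10^{-5}$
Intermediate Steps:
$p{\left(A \right)} = \left(-5 + A\right) \left(6 + A\right)$ ($p{\left(A \right)} = \left(A + 6\right) \left(-5 + A\right) = \left(6 + A\right) \left(-5 + A\right) = \left(-5 + A\right) \left(6 + A\right)$)
$\frac{1}{\left(p{\left(-2 \right)} + 141\right) 111} = \frac{1}{\left(\left(-30 - 2 + \left(-2\right)^{2}\right) + 141\right) 111} = \frac{1}{\left(\left(-30 - 2 + 4\right) + 141\right) 111} = \frac{1}{\left(-28 + 141\right) 111} = \frac{1}{113 \cdot 111} = \frac{1}{12543}$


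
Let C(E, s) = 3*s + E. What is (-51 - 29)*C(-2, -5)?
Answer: 1360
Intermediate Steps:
C(E, s) = E + 3*s
(-51 - 29)*C(-2, -5) = (-51 - 29)*(-2 + 3*(-5)) = -80*(-2 - 15) = -80*(-17) = 1360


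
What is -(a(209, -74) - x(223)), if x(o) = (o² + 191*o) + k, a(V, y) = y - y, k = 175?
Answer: 92497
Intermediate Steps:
a(V, y) = 0
x(o) = 175 + o² + 191*o (x(o) = (o² + 191*o) + 175 = 175 + o² + 191*o)
-(a(209, -74) - x(223)) = -(0 - (175 + 223² + 191*223)) = -(0 - (175 + 49729 + 42593)) = -(0 - 1*92497) = -(0 - 92497) = -1*(-92497) = 92497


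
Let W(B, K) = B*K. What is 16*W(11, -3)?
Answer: -528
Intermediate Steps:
16*W(11, -3) = 16*(11*(-3)) = 16*(-33) = -528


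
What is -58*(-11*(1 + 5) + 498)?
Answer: -25056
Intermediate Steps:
-58*(-11*(1 + 5) + 498) = -58*(-11*6 + 498) = -58*(-66 + 498) = -58*432 = -25056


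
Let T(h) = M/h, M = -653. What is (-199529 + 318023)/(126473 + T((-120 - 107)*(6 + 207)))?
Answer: 2864651697/3057548338 ≈ 0.93691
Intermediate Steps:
T(h) = -653/h
(-199529 + 318023)/(126473 + T((-120 - 107)*(6 + 207))) = (-199529 + 318023)/(126473 - 653*1/((-120 - 107)*(6 + 207))) = 118494/(126473 - 653/((-227*213))) = 118494/(126473 - 653/(-48351)) = 118494/(126473 - 653*(-1/48351)) = 118494/(126473 + 653/48351) = 118494/(6115096676/48351) = 118494*(48351/6115096676) = 2864651697/3057548338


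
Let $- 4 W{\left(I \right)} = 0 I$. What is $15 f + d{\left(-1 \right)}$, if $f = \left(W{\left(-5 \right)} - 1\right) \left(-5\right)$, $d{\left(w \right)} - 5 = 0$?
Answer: $80$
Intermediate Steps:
$W{\left(I \right)} = 0$ ($W{\left(I \right)} = - \frac{0 I}{4} = \left(- \frac{1}{4}\right) 0 = 0$)
$d{\left(w \right)} = 5$ ($d{\left(w \right)} = 5 + 0 = 5$)
$f = 5$ ($f = \left(0 - 1\right) \left(-5\right) = \left(-1\right) \left(-5\right) = 5$)
$15 f + d{\left(-1 \right)} = 15 \cdot 5 + 5 = 75 + 5 = 80$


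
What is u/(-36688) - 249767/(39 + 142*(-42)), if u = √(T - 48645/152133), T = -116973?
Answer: 249767/5925 - I*√300809234886798/1860485168 ≈ 42.155 - 0.0093222*I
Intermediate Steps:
u = I*√300809234886798/50711 (u = √(-116973 - 48645/152133) = √(-116973 - 48645*1/152133) = √(-116973 - 16215/50711) = √(-5931834018/50711) = I*√300809234886798/50711 ≈ 342.01*I)
u/(-36688) - 249767/(39 + 142*(-42)) = (I*√300809234886798/50711)/(-36688) - 249767/(39 + 142*(-42)) = (I*√300809234886798/50711)*(-1/36688) - 249767/(39 - 5964) = -I*√300809234886798/1860485168 - 249767/(-5925) = -I*√300809234886798/1860485168 - 249767*(-1/5925) = -I*√300809234886798/1860485168 + 249767/5925 = 249767/5925 - I*√300809234886798/1860485168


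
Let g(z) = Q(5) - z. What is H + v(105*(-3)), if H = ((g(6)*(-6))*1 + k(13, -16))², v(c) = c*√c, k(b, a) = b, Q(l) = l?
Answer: 361 - 945*I*√35 ≈ 361.0 - 5590.7*I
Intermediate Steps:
g(z) = 5 - z
v(c) = c^(3/2)
H = 361 (H = (((5 - 1*6)*(-6))*1 + 13)² = (((5 - 6)*(-6))*1 + 13)² = (-1*(-6)*1 + 13)² = (6*1 + 13)² = (6 + 13)² = 19² = 361)
H + v(105*(-3)) = 361 + (105*(-3))^(3/2) = 361 + (-315)^(3/2) = 361 - 945*I*√35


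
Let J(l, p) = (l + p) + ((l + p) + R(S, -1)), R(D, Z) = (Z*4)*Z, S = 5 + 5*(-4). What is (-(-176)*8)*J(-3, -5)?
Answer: -16896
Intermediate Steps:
S = -15 (S = 5 - 20 = -15)
R(D, Z) = 4*Z² (R(D, Z) = (4*Z)*Z = 4*Z²)
J(l, p) = 4 + 2*l + 2*p (J(l, p) = (l + p) + ((l + p) + 4*(-1)²) = (l + p) + ((l + p) + 4*1) = (l + p) + ((l + p) + 4) = (l + p) + (4 + l + p) = 4 + 2*l + 2*p)
(-(-176)*8)*J(-3, -5) = (-(-176)*8)*(4 + 2*(-3) + 2*(-5)) = (-44*(-32))*(4 - 6 - 10) = 1408*(-12) = -16896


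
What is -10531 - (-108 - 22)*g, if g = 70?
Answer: -1431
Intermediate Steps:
-10531 - (-108 - 22)*g = -10531 - (-108 - 22)*70 = -10531 - (-130)*70 = -10531 - 1*(-9100) = -10531 + 9100 = -1431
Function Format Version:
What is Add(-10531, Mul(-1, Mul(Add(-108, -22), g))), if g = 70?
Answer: -1431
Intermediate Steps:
Add(-10531, Mul(-1, Mul(Add(-108, -22), g))) = Add(-10531, Mul(-1, Mul(Add(-108, -22), 70))) = Add(-10531, Mul(-1, Mul(-130, 70))) = Add(-10531, Mul(-1, -9100)) = Add(-10531, 9100) = -1431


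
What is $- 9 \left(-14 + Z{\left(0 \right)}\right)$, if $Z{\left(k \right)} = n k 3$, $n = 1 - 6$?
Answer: $126$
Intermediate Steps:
$n = -5$ ($n = 1 - 6 = -5$)
$Z{\left(k \right)} = - 15 k$ ($Z{\left(k \right)} = - 5 k 3 = - 15 k$)
$- 9 \left(-14 + Z{\left(0 \right)}\right) = - 9 \left(-14 - 0\right) = - 9 \left(-14 + 0\right) = - 9 \left(-14\right) = \left(-1\right) \left(-126\right) = 126$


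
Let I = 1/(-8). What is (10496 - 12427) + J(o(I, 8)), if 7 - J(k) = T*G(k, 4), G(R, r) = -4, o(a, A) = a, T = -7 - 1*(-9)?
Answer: -1916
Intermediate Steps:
T = 2 (T = -7 + 9 = 2)
I = -⅛ ≈ -0.12500
J(k) = 15 (J(k) = 7 - 2*(-4) = 7 - 1*(-8) = 7 + 8 = 15)
(10496 - 12427) + J(o(I, 8)) = (10496 - 12427) + 15 = -1931 + 15 = -1916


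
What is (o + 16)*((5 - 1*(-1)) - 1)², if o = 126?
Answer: 3550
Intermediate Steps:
(o + 16)*((5 - 1*(-1)) - 1)² = (126 + 16)*((5 - 1*(-1)) - 1)² = 142*((5 + 1) - 1)² = 142*(6 - 1)² = 142*5² = 142*25 = 3550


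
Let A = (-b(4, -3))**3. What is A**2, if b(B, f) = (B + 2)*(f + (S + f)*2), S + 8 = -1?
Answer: 18075490334784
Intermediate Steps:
S = -9 (S = -8 - 1 = -9)
b(B, f) = (-18 + 3*f)*(2 + B) (b(B, f) = (B + 2)*(f + (-9 + f)*2) = (2 + B)*(f + (-18 + 2*f)) = (2 + B)*(-18 + 3*f) = (-18 + 3*f)*(2 + B))
A = 4251528 (A = (-(-36 - 18*4 + 6*(-3) + 3*4*(-3)))**3 = (-(-36 - 72 - 18 - 36))**3 = (-1*(-162))**3 = 162**3 = 4251528)
A**2 = 4251528**2 = 18075490334784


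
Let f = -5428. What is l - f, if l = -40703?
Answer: -35275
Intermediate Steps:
l - f = -40703 - 1*(-5428) = -40703 + 5428 = -35275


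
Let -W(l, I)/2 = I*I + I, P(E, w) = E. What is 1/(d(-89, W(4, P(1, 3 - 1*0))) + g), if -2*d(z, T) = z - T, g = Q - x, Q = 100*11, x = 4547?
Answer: -2/6809 ≈ -0.00029373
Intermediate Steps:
Q = 1100
W(l, I) = -2*I - 2*I**2 (W(l, I) = -2*(I*I + I) = -2*(I**2 + I) = -2*(I + I**2) = -2*I - 2*I**2)
g = -3447 (g = 1100 - 1*4547 = 1100 - 4547 = -3447)
d(z, T) = T/2 - z/2 (d(z, T) = -(z - T)/2 = T/2 - z/2)
1/(d(-89, W(4, P(1, 3 - 1*0))) + g) = 1/(((-2*1*(1 + 1))/2 - 1/2*(-89)) - 3447) = 1/(((-2*1*2)/2 + 89/2) - 3447) = 1/(((1/2)*(-4) + 89/2) - 3447) = 1/((-2 + 89/2) - 3447) = 1/(85/2 - 3447) = 1/(-6809/2) = -2/6809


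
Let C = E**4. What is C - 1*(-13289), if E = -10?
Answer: 23289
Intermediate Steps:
C = 10000 (C = (-10)**4 = 10000)
C - 1*(-13289) = 10000 - 1*(-13289) = 10000 + 13289 = 23289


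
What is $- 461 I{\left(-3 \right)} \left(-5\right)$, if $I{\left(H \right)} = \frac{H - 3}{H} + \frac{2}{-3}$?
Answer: $\frac{9220}{3} \approx 3073.3$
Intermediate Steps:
$I{\left(H \right)} = - \frac{2}{3} + \frac{-3 + H}{H}$ ($I{\left(H \right)} = \frac{H - 3}{H} + 2 \left(- \frac{1}{3}\right) = \frac{-3 + H}{H} - \frac{2}{3} = - \frac{2}{3} + \frac{-3 + H}{H}$)
$- 461 I{\left(-3 \right)} \left(-5\right) = - 461 \frac{-9 - 3}{3 \left(-3\right)} \left(-5\right) = - 461 \cdot \frac{1}{3} \left(- \frac{1}{3}\right) \left(-12\right) \left(-5\right) = - 461 \cdot \frac{4}{3} \left(-5\right) = \left(-461\right) \left(- \frac{20}{3}\right) = \frac{9220}{3}$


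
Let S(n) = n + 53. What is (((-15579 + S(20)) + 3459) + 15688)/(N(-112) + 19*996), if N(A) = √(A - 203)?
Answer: 22967428/119372697 - 3641*I*√35/119372697 ≈ 0.1924 - 0.00018045*I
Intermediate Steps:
S(n) = 53 + n
N(A) = √(-203 + A)
(((-15579 + S(20)) + 3459) + 15688)/(N(-112) + 19*996) = (((-15579 + (53 + 20)) + 3459) + 15688)/(√(-203 - 112) + 19*996) = (((-15579 + 73) + 3459) + 15688)/(√(-315) + 18924) = ((-15506 + 3459) + 15688)/(3*I*√35 + 18924) = (-12047 + 15688)/(18924 + 3*I*√35) = 3641/(18924 + 3*I*√35)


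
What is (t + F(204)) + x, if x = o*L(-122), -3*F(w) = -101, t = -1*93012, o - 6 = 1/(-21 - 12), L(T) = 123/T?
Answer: -374355001/4026 ≈ -92984.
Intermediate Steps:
o = 197/33 (o = 6 + 1/(-21 - 12) = 6 + 1/(-33) = 6 - 1/33 = 197/33 ≈ 5.9697)
t = -93012
F(w) = 101/3 (F(w) = -1/3*(-101) = 101/3)
x = -8077/1342 (x = 197*(123/(-122))/33 = 197*(123*(-1/122))/33 = (197/33)*(-123/122) = -8077/1342 ≈ -6.0186)
(t + F(204)) + x = (-93012 + 101/3) - 8077/1342 = -278935/3 - 8077/1342 = -374355001/4026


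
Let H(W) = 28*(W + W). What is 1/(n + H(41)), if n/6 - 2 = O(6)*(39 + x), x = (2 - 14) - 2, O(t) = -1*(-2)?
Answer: 1/2608 ≈ 0.00038344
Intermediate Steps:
O(t) = 2
H(W) = 56*W (H(W) = 28*(2*W) = 56*W)
x = -14 (x = -12 - 2 = -14)
n = 312 (n = 12 + 6*(2*(39 - 14)) = 12 + 6*(2*25) = 12 + 6*50 = 12 + 300 = 312)
1/(n + H(41)) = 1/(312 + 56*41) = 1/(312 + 2296) = 1/2608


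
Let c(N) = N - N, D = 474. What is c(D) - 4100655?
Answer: -4100655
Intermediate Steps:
c(N) = 0
c(D) - 4100655 = 0 - 4100655 = -4100655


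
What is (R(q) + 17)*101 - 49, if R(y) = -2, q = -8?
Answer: 1466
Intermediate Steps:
(R(q) + 17)*101 - 49 = (-2 + 17)*101 - 49 = 15*101 - 49 = 1515 - 49 = 1466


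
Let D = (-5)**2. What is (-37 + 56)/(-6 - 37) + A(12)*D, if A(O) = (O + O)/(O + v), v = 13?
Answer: 1013/43 ≈ 23.558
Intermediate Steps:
D = 25
A(O) = 2*O/(13 + O) (A(O) = (O + O)/(O + 13) = (2*O)/(13 + O) = 2*O/(13 + O))
(-37 + 56)/(-6 - 37) + A(12)*D = (-37 + 56)/(-6 - 37) + (2*12/(13 + 12))*25 = 19/(-43) + (2*12/25)*25 = 19*(-1/43) + (2*12*(1/25))*25 = -19/43 + (24/25)*25 = -19/43 + 24 = 1013/43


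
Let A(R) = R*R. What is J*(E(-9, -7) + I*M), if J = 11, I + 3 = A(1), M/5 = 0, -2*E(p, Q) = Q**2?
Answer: -539/2 ≈ -269.50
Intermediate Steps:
E(p, Q) = -Q**2/2
A(R) = R**2
M = 0 (M = 5*0 = 0)
I = -2 (I = -3 + 1**2 = -3 + 1 = -2)
J*(E(-9, -7) + I*M) = 11*(-1/2*(-7)**2 - 2*0) = 11*(-1/2*49 + 0) = 11*(-49/2 + 0) = 11*(-49/2) = -539/2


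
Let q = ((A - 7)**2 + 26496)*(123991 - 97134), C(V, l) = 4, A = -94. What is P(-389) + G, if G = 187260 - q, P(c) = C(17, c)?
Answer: -985384065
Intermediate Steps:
P(c) = 4
q = 985571329 (q = ((-94 - 7)**2 + 26496)*(123991 - 97134) = ((-101)**2 + 26496)*26857 = (10201 + 26496)*26857 = 36697*26857 = 985571329)
G = -985384069 (G = 187260 - 1*985571329 = 187260 - 985571329 = -985384069)
P(-389) + G = 4 - 985384069 = -985384065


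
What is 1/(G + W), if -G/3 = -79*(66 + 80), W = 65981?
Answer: 1/100583 ≈ 9.9420e-6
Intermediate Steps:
G = 34602 (G = -(-237)*(66 + 80) = -(-237)*146 = -3*(-11534) = 34602)
1/(G + W) = 1/(34602 + 65981) = 1/100583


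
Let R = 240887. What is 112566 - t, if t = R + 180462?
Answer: -308783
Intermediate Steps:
t = 421349 (t = 240887 + 180462 = 421349)
112566 - t = 112566 - 1*421349 = 112566 - 421349 = -308783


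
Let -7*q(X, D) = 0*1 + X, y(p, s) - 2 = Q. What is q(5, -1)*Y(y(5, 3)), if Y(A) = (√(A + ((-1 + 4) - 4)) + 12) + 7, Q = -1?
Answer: -95/7 ≈ -13.571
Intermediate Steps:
y(p, s) = 1 (y(p, s) = 2 - 1 = 1)
Y(A) = 19 + √(-1 + A) (Y(A) = (√(A + (3 - 4)) + 12) + 7 = (√(A - 1) + 12) + 7 = (√(-1 + A) + 12) + 7 = (12 + √(-1 + A)) + 7 = 19 + √(-1 + A))
q(X, D) = -X/7 (q(X, D) = -(0*1 + X)/7 = -(0 + X)/7 = -X/7)
q(5, -1)*Y(y(5, 3)) = (-⅐*5)*(19 + √(-1 + 1)) = -5*(19 + √0)/7 = -5*(19 + 0)/7 = -5/7*19 = -95/7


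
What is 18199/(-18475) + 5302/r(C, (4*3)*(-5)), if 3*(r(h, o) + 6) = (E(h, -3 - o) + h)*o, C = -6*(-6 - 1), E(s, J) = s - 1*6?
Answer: -63227042/14465925 ≈ -4.3708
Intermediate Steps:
E(s, J) = -6 + s (E(s, J) = s - 6 = -6 + s)
C = 42 (C = -6*(-7) = 42)
r(h, o) = -6 + o*(-6 + 2*h)/3 (r(h, o) = -6 + (((-6 + h) + h)*o)/3 = -6 + ((-6 + 2*h)*o)/3 = -6 + (o*(-6 + 2*h))/3 = -6 + o*(-6 + 2*h)/3)
18199/(-18475) + 5302/r(C, (4*3)*(-5)) = 18199/(-18475) + 5302/(-6 - 2*4*3*(-5) + (⅔)*42*((4*3)*(-5))) = 18199*(-1/18475) + 5302/(-6 - 24*(-5) + (⅔)*42*(12*(-5))) = -18199/18475 + 5302/(-6 - 2*(-60) + (⅔)*42*(-60)) = -18199/18475 + 5302/(-6 + 120 - 1680) = -18199/18475 + 5302/(-1566) = -18199/18475 + 5302*(-1/1566) = -18199/18475 - 2651/783 = -63227042/14465925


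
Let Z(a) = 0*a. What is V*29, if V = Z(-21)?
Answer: 0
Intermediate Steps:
Z(a) = 0
V = 0
V*29 = 0*29 = 0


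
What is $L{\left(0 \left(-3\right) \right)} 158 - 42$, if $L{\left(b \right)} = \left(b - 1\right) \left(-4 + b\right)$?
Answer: $590$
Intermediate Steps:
$L{\left(b \right)} = \left(-1 + b\right) \left(-4 + b\right)$
$L{\left(0 \left(-3\right) \right)} 158 - 42 = \left(4 + \left(0 \left(-3\right)\right)^{2} - 5 \cdot 0 \left(-3\right)\right) 158 - 42 = \left(4 + 0^{2} - 0\right) 158 - 42 = \left(4 + 0 + 0\right) 158 - 42 = 4 \cdot 158 - 42 = 632 - 42 = 590$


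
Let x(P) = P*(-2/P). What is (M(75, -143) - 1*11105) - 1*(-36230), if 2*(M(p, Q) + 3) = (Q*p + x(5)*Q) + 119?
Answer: 19962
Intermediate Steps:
x(P) = -2
M(p, Q) = 113/2 - Q + Q*p/2 (M(p, Q) = -3 + ((Q*p - 2*Q) + 119)/2 = -3 + ((-2*Q + Q*p) + 119)/2 = -3 + (119 - 2*Q + Q*p)/2 = -3 + (119/2 - Q + Q*p/2) = 113/2 - Q + Q*p/2)
(M(75, -143) - 1*11105) - 1*(-36230) = ((113/2 - 1*(-143) + (½)*(-143)*75) - 1*11105) - 1*(-36230) = ((113/2 + 143 - 10725/2) - 11105) + 36230 = (-5163 - 11105) + 36230 = -16268 + 36230 = 19962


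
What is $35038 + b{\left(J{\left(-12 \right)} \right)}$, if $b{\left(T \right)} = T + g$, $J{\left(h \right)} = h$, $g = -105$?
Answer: $34921$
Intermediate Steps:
$b{\left(T \right)} = -105 + T$ ($b{\left(T \right)} = T - 105 = -105 + T$)
$35038 + b{\left(J{\left(-12 \right)} \right)} = 35038 - 117 = 34921$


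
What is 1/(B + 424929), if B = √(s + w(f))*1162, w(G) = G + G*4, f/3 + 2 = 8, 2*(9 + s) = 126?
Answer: 1/438873 ≈ 2.2786e-6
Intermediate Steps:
s = 54 (s = -9 + (½)*126 = -9 + 63 = 54)
f = 18 (f = -6 + 3*8 = -6 + 24 = 18)
w(G) = 5*G (w(G) = G + 4*G = 5*G)
B = 13944 (B = √(54 + 5*18)*1162 = √(54 + 90)*1162 = √144*1162 = 12*1162 = 13944)
1/(B + 424929) = 1/(13944 + 424929) = 1/438873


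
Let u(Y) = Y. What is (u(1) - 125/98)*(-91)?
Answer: 351/14 ≈ 25.071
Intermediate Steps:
(u(1) - 125/98)*(-91) = (1 - 125/98)*(-91) = -27/98*(-91) = 351/14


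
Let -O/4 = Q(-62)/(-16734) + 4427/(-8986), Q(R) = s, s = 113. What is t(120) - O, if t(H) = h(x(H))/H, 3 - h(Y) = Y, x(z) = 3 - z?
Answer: -37503905/37592931 ≈ -0.99763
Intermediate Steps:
h(Y) = 3 - Y
t(H) = 1 (t(H) = (3 - (3 - H))/H = (3 + (-3 + H))/H = H/H = 1)
Q(R) = 113
O = 75096836/37592931 (O = -4*(113/(-16734) + 4427/(-8986)) = -4*(113*(-1/16734) + 4427*(-1/8986)) = -4*(-113/16734 - 4427/8986) = -4*(-18774209/37592931) = 75096836/37592931 ≈ 1.9976)
t(120) - O = 1 - 1*75096836/37592931 = 1 - 75096836/37592931 = -37503905/37592931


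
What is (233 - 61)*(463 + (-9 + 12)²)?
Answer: 81184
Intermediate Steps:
(233 - 61)*(463 + (-9 + 12)²) = 172*(463 + 3²) = 172*(463 + 9) = 172*472 = 81184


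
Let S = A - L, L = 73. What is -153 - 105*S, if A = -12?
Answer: 8772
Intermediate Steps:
S = -85 (S = -12 - 1*73 = -12 - 73 = -85)
-153 - 105*S = -153 - 105*(-85) = -153 + 8925 = 8772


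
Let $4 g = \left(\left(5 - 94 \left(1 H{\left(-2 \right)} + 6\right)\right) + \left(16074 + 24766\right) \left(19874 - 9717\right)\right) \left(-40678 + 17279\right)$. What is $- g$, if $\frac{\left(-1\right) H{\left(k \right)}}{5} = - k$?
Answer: $\frac{9706192095139}{4} \approx 2.4265 \cdot 10^{12}$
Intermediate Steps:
$H{\left(k \right)} = 5 k$ ($H{\left(k \right)} = - 5 \left(- k\right) = 5 k$)
$g = - \frac{9706192095139}{4}$ ($g = \frac{\left(\left(5 - 94 \left(1 \cdot 5 \left(-2\right) + 6\right)\right) + \left(16074 + 24766\right) \left(19874 - 9717\right)\right) \left(-40678 + 17279\right)}{4} = \frac{\left(\left(5 - 94 \left(1 \left(-10\right) + 6\right)\right) + 40840 \cdot 10157\right) \left(-23399\right)}{4} = \frac{\left(\left(5 - 94 \left(-10 + 6\right)\right) + 414811880\right) \left(-23399\right)}{4} = \frac{\left(\left(5 - -376\right) + 414811880\right) \left(-23399\right)}{4} = \frac{\left(\left(5 + 376\right) + 414811880\right) \left(-23399\right)}{4} = \frac{\left(381 + 414811880\right) \left(-23399\right)}{4} = \frac{414812261 \left(-23399\right)}{4} = \frac{1}{4} \left(-9706192095139\right) = - \frac{9706192095139}{4} \approx -2.4265 \cdot 10^{12}$)
$- g = \left(-1\right) \left(- \frac{9706192095139}{4}\right) = \frac{9706192095139}{4}$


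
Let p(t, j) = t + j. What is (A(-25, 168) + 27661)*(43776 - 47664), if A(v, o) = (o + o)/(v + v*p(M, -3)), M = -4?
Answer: -2688866928/25 ≈ -1.0755e+8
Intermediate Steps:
p(t, j) = j + t
A(v, o) = -o/(3*v) (A(v, o) = (o + o)/(v + v*(-3 - 4)) = (2*o)/(v + v*(-7)) = (2*o)/(v - 7*v) = (2*o)/((-6*v)) = (2*o)*(-1/(6*v)) = -o/(3*v))
(A(-25, 168) + 27661)*(43776 - 47664) = (-⅓*168/(-25) + 27661)*(43776 - 47664) = (-⅓*168*(-1/25) + 27661)*(-3888) = (56/25 + 27661)*(-3888) = (691581/25)*(-3888) = -2688866928/25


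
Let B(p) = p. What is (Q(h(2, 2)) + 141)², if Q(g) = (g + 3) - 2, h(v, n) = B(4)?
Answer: 21316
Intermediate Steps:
h(v, n) = 4
Q(g) = 1 + g (Q(g) = (3 + g) - 2 = 1 + g)
(Q(h(2, 2)) + 141)² = ((1 + 4) + 141)² = (5 + 141)² = 146² = 21316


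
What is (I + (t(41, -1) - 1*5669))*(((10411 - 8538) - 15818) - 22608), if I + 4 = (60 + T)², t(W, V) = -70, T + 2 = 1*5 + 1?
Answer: 60202791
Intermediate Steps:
T = 4 (T = -2 + (1*5 + 1) = -2 + (5 + 1) = -2 + 6 = 4)
I = 4092 (I = -4 + (60 + 4)² = -4 + 64² = -4 + 4096 = 4092)
(I + (t(41, -1) - 1*5669))*(((10411 - 8538) - 15818) - 22608) = (4092 + (-70 - 1*5669))*(((10411 - 8538) - 15818) - 22608) = (4092 + (-70 - 5669))*((1873 - 15818) - 22608) = (4092 - 5739)*(-13945 - 22608) = -1647*(-36553) = 60202791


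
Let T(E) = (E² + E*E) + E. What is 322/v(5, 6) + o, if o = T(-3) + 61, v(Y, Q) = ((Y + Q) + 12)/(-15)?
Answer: -134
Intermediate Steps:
v(Y, Q) = -⅘ - Q/15 - Y/15 (v(Y, Q) = ((Q + Y) + 12)*(-1/15) = (12 + Q + Y)*(-1/15) = -⅘ - Q/15 - Y/15)
T(E) = E + 2*E² (T(E) = (E² + E²) + E = 2*E² + E = E + 2*E²)
o = 76 (o = -3*(1 + 2*(-3)) + 61 = -3*(1 - 6) + 61 = -3*(-5) + 61 = 15 + 61 = 76)
322/v(5, 6) + o = 322/(-⅘ - 1/15*6 - 1/15*5) + 76 = 322/(-⅘ - ⅖ - ⅓) + 76 = 322/(-23/15) + 76 = 322*(-15/23) + 76 = -210 + 76 = -134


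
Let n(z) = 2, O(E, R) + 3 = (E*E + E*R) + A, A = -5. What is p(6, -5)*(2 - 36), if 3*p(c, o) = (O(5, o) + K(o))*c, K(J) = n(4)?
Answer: 408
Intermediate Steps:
O(E, R) = -8 + E**2 + E*R (O(E, R) = -3 + ((E*E + E*R) - 5) = -3 + ((E**2 + E*R) - 5) = -3 + (-5 + E**2 + E*R) = -8 + E**2 + E*R)
K(J) = 2
p(c, o) = c*(19 + 5*o)/3 (p(c, o) = (((-8 + 5**2 + 5*o) + 2)*c)/3 = (((-8 + 25 + 5*o) + 2)*c)/3 = (((17 + 5*o) + 2)*c)/3 = ((19 + 5*o)*c)/3 = (c*(19 + 5*o))/3 = c*(19 + 5*o)/3)
p(6, -5)*(2 - 36) = ((1/3)*6*(19 + 5*(-5)))*(2 - 36) = ((1/3)*6*(19 - 25))*(-34) = ((1/3)*6*(-6))*(-34) = -12*(-34) = 408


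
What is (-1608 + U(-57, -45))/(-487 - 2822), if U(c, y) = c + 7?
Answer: 1658/3309 ≈ 0.50106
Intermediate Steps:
U(c, y) = 7 + c
(-1608 + U(-57, -45))/(-487 - 2822) = (-1608 + (7 - 57))/(-487 - 2822) = (-1608 - 50)/(-3309) = -1658*(-1/3309) = 1658/3309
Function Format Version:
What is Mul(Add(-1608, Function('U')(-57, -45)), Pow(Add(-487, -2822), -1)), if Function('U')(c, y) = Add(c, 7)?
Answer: Rational(1658, 3309) ≈ 0.50106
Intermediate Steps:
Function('U')(c, y) = Add(7, c)
Mul(Add(-1608, Function('U')(-57, -45)), Pow(Add(-487, -2822), -1)) = Mul(Add(-1608, Add(7, -57)), Pow(Add(-487, -2822), -1)) = Mul(Add(-1608, -50), Pow(-3309, -1)) = Mul(-1658, Rational(-1, 3309)) = Rational(1658, 3309)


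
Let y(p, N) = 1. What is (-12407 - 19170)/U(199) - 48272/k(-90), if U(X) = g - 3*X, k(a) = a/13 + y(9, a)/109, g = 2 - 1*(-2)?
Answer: 40871404301/5809621 ≈ 7035.1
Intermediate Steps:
g = 4 (g = 2 + 2 = 4)
k(a) = 1/109 + a/13 (k(a) = a/13 + 1/109 = 1/109 + a/13)
U(X) = 4 - 3*X
(-12407 - 19170)/U(199) - 48272/k(-90) = (-12407 - 19170)/(4 - 3*199) - 48272/(1/109 + (1/13)*(-90)) = -31577/(4 - 597) - 48272/(1/109 - 90/13) = -31577/(-593) - 48272/(-9797/1417) = -31577*(-1/593) - 48272*(-1417/9797) = 31577/593 + 68401424/9797 = 40871404301/5809621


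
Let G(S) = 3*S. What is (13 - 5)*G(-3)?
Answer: -72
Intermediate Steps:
(13 - 5)*G(-3) = (13 - 5)*(3*(-3)) = 8*(-9) = -72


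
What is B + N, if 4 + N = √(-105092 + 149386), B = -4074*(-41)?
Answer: 167030 + √44294 ≈ 1.6724e+5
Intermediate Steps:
B = 167034
N = -4 + √44294 (N = -4 + √(-105092 + 149386) = -4 + √44294 ≈ 206.46)
B + N = 167034 + (-4 + √44294) = 167030 + √44294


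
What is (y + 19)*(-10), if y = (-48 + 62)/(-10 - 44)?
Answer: -5060/27 ≈ -187.41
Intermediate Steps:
y = -7/27 (y = 14/(-54) = 14*(-1/54) = -7/27 ≈ -0.25926)
(y + 19)*(-10) = (-7/27 + 19)*(-10) = (506/27)*(-10) = -5060/27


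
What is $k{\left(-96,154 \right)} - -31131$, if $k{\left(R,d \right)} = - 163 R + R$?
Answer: $46683$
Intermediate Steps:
$k{\left(R,d \right)} = - 162 R$
$k{\left(-96,154 \right)} - -31131 = \left(-162\right) \left(-96\right) - -31131 = 15552 + 31131 = 46683$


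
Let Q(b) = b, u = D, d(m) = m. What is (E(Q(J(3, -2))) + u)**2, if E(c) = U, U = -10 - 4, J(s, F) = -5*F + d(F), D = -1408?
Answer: 2022084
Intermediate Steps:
J(s, F) = -4*F (J(s, F) = -5*F + F = -4*F)
u = -1408
U = -14
E(c) = -14
(E(Q(J(3, -2))) + u)**2 = (-14 - 1408)**2 = (-1422)**2 = 2022084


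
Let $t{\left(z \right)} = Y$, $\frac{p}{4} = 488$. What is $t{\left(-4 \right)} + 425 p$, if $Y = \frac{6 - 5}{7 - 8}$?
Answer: $829599$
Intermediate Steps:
$p = 1952$ ($p = 4 \cdot 488 = 1952$)
$Y = -1$ ($Y = 1 \frac{1}{-1} = 1 \left(-1\right) = -1$)
$t{\left(z \right)} = -1$
$t{\left(-4 \right)} + 425 p = -1 + 425 \cdot 1952 = -1 + 829600 = 829599$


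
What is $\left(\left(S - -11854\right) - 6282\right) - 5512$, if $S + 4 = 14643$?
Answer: $14699$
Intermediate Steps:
$S = 14639$ ($S = -4 + 14643 = 14639$)
$\left(\left(S - -11854\right) - 6282\right) - 5512 = \left(\left(14639 - -11854\right) - 6282\right) - 5512 = \left(\left(14639 + 11854\right) - 6282\right) - 5512 = \left(26493 - 6282\right) - 5512 = 20211 - 5512 = 14699$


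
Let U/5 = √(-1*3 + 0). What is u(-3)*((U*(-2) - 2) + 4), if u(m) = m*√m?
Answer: -90 - 6*I*√3 ≈ -90.0 - 10.392*I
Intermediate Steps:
U = 5*I*√3 (U = 5*√(-1*3 + 0) = 5*√(-3 + 0) = 5*√(-3) = 5*(I*√3) = 5*I*√3 ≈ 8.6602*I)
u(m) = m^(3/2)
u(-3)*((U*(-2) - 2) + 4) = (-3)^(3/2)*(((5*I*√3)*(-2) - 2) + 4) = (-3*I*√3)*((-10*I*√3 - 2) + 4) = (-3*I*√3)*((-2 - 10*I*√3) + 4) = (-3*I*√3)*(2 - 10*I*√3) = -3*I*√3*(2 - 10*I*√3)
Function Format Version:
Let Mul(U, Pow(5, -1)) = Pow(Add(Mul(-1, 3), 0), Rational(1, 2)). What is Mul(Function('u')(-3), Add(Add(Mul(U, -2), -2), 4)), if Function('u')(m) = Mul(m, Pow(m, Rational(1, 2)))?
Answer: Add(-90, Mul(-6, I, Pow(3, Rational(1, 2)))) ≈ Add(-90.000, Mul(-10.392, I))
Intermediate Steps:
U = Mul(5, I, Pow(3, Rational(1, 2))) (U = Mul(5, Pow(Add(Mul(-1, 3), 0), Rational(1, 2))) = Mul(5, Pow(Add(-3, 0), Rational(1, 2))) = Mul(5, Pow(-3, Rational(1, 2))) = Mul(5, Mul(I, Pow(3, Rational(1, 2)))) = Mul(5, I, Pow(3, Rational(1, 2))) ≈ Mul(8.6602, I))
Function('u')(m) = Pow(m, Rational(3, 2))
Mul(Function('u')(-3), Add(Add(Mul(U, -2), -2), 4)) = Mul(Pow(-3, Rational(3, 2)), Add(Add(Mul(Mul(5, I, Pow(3, Rational(1, 2))), -2), -2), 4)) = Mul(Mul(-3, I, Pow(3, Rational(1, 2))), Add(Add(Mul(-10, I, Pow(3, Rational(1, 2))), -2), 4)) = Mul(Mul(-3, I, Pow(3, Rational(1, 2))), Add(Add(-2, Mul(-10, I, Pow(3, Rational(1, 2)))), 4)) = Mul(Mul(-3, I, Pow(3, Rational(1, 2))), Add(2, Mul(-10, I, Pow(3, Rational(1, 2))))) = Mul(-3, I, Pow(3, Rational(1, 2)), Add(2, Mul(-10, I, Pow(3, Rational(1, 2)))))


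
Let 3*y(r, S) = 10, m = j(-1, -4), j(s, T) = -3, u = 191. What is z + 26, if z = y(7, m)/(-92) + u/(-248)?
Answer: 431113/17112 ≈ 25.194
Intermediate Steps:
m = -3
y(r, S) = 10/3 (y(r, S) = (1/3)*10 = 10/3)
z = -13799/17112 (z = (10/3)/(-92) + 191/(-248) = (10/3)*(-1/92) + 191*(-1/248) = -5/138 - 191/248 = -13799/17112 ≈ -0.80639)
z + 26 = -13799/17112 + 26 = 431113/17112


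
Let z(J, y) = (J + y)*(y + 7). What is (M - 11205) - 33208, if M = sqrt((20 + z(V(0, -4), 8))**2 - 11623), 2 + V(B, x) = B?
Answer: -44413 + 3*sqrt(53) ≈ -44391.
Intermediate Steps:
V(B, x) = -2 + B
z(J, y) = (7 + y)*(J + y) (z(J, y) = (J + y)*(7 + y) = (7 + y)*(J + y))
M = 3*sqrt(53) (M = sqrt((20 + (8**2 + 7*(-2 + 0) + 7*8 + (-2 + 0)*8))**2 - 11623) = sqrt((20 + (64 + 7*(-2) + 56 - 2*8))**2 - 11623) = sqrt((20 + (64 - 14 + 56 - 16))**2 - 11623) = sqrt((20 + 90)**2 - 11623) = sqrt(110**2 - 11623) = sqrt(12100 - 11623) = sqrt(477) = 3*sqrt(53) ≈ 21.840)
(M - 11205) - 33208 = (3*sqrt(53) - 11205) - 33208 = (-11205 + 3*sqrt(53)) - 33208 = -44413 + 3*sqrt(53)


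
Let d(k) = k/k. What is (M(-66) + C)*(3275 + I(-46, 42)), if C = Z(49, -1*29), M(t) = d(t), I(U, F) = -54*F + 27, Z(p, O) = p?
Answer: 51700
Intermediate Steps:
I(U, F) = 27 - 54*F
d(k) = 1
M(t) = 1
C = 49
(M(-66) + C)*(3275 + I(-46, 42)) = (1 + 49)*(3275 + (27 - 54*42)) = 50*(3275 + (27 - 2268)) = 50*(3275 - 2241) = 50*1034 = 51700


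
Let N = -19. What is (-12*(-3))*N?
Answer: -684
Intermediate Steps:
(-12*(-3))*N = -12*(-3)*(-19) = 36*(-19) = -684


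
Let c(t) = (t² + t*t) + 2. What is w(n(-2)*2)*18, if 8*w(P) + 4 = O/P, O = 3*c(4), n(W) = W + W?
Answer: -603/16 ≈ -37.688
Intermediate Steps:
c(t) = 2 + 2*t² (c(t) = (t² + t²) + 2 = 2*t² + 2 = 2 + 2*t²)
n(W) = 2*W
O = 102 (O = 3*(2 + 2*4²) = 3*(2 + 2*16) = 3*(2 + 32) = 3*34 = 102)
w(P) = -½ + 51/(4*P) (w(P) = -½ + (102/P)/8 = -½ + 51/(4*P))
w(n(-2)*2)*18 = ((51 - 2*2*(-2)*2)/(4*(((2*(-2))*2))))*18 = ((51 - (-8)*2)/(4*((-4*2))))*18 = ((¼)*(51 - 2*(-8))/(-8))*18 = ((¼)*(-⅛)*(51 + 16))*18 = ((¼)*(-⅛)*67)*18 = -67/32*18 = -603/16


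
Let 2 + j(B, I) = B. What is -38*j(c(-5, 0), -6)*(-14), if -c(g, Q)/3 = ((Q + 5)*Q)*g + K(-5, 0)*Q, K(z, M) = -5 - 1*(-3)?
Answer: -1064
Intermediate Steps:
K(z, M) = -2 (K(z, M) = -5 + 3 = -2)
c(g, Q) = 6*Q - 3*Q*g*(5 + Q) (c(g, Q) = -3*(((Q + 5)*Q)*g - 2*Q) = -3*(((5 + Q)*Q)*g - 2*Q) = -3*((Q*(5 + Q))*g - 2*Q) = -3*(Q*g*(5 + Q) - 2*Q) = -3*(-2*Q + Q*g*(5 + Q)) = 6*Q - 3*Q*g*(5 + Q))
j(B, I) = -2 + B
-38*j(c(-5, 0), -6)*(-14) = -38*(-2 + 3*0*(2 - 5*(-5) - 1*0*(-5)))*(-14) = -38*(-2 + 3*0*(2 + 25 + 0))*(-14) = -38*(-2 + 3*0*27)*(-14) = -38*(-2 + 0)*(-14) = -38*(-2)*(-14) = 76*(-14) = -1064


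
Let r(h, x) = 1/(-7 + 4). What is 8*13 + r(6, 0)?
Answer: 311/3 ≈ 103.67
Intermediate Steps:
r(h, x) = -⅓ (r(h, x) = 1/(-3) = -⅓)
8*13 + r(6, 0) = 8*13 - ⅓ = 104 - ⅓ = 311/3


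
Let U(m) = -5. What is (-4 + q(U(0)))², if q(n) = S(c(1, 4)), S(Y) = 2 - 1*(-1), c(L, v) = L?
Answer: 1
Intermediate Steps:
S(Y) = 3 (S(Y) = 2 + 1 = 3)
q(n) = 3
(-4 + q(U(0)))² = (-4 + 3)² = (-1)² = 1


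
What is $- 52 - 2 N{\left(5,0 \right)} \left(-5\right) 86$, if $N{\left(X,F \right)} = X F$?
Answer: $0$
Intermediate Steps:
$N{\left(X,F \right)} = F X$
$- 52 - 2 N{\left(5,0 \right)} \left(-5\right) 86 = - 52 - 2 \cdot 0 \cdot 5 \left(-5\right) 86 = - 52 \left(-2\right) 0 \left(-5\right) 86 = - 52 \cdot 0 \left(-5\right) 86 = \left(-52\right) 0 \cdot 86 = 0 \cdot 86 = 0$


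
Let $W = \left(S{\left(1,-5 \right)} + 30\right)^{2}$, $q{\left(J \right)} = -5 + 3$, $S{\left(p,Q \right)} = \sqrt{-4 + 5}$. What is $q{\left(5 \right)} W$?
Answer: $-1922$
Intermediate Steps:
$S{\left(p,Q \right)} = 1$ ($S{\left(p,Q \right)} = \sqrt{1} = 1$)
$q{\left(J \right)} = -2$
$W = 961$ ($W = \left(1 + 30\right)^{2} = 31^{2} = 961$)
$q{\left(5 \right)} W = \left(-2\right) 961 = -1922$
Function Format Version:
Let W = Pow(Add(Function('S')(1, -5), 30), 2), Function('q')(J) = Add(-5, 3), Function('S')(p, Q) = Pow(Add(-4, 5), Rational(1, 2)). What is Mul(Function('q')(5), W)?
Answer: -1922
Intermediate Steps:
Function('S')(p, Q) = 1 (Function('S')(p, Q) = Pow(1, Rational(1, 2)) = 1)
Function('q')(J) = -2
W = 961 (W = Pow(Add(1, 30), 2) = Pow(31, 2) = 961)
Mul(Function('q')(5), W) = Mul(-2, 961) = -1922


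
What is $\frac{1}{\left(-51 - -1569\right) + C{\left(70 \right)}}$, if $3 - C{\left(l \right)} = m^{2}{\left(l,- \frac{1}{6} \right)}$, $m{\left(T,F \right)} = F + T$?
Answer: $- \frac{36}{120805} \approx -0.000298$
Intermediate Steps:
$C{\left(l \right)} = 3 - \left(- \frac{1}{6} + l\right)^{2}$
$\frac{1}{\left(-51 - -1569\right) + C{\left(70 \right)}} = \frac{1}{\left(-51 - -1569\right) + \left(3 - \frac{\left(-1 + 6 \cdot 70\right)^{2}}{36}\right)} = \frac{1}{\left(-51 + 1569\right) + \left(3 - \frac{\left(-1 + 420\right)^{2}}{36}\right)} = \frac{1}{1518 + \left(3 - \frac{419^{2}}{36}\right)} = \frac{1}{1518 + \left(3 - \frac{175561}{36}\right)} = \frac{1}{1518 - \frac{175453}{36}} = \frac{1}{- \frac{120805}{36}} = - \frac{36}{120805}$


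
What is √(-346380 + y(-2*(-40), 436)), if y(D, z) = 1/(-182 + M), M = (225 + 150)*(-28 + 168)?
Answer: I*√948102026638802/52318 ≈ 588.54*I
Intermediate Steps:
M = 52500 (M = 375*140 = 52500)
y(D, z) = 1/52318 (y(D, z) = 1/(-182 + 52500) = 1/52318)
√(-346380 + y(-2*(-40), 436)) = √(-346380 + 1/52318) = √(-18121908839/52318) = I*√948102026638802/52318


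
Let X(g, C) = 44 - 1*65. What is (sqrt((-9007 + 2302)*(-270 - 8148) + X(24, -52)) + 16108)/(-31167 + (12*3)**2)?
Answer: -16108/29871 - sqrt(56442669)/29871 ≈ -0.79076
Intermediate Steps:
X(g, C) = -21 (X(g, C) = 44 - 65 = -21)
(sqrt((-9007 + 2302)*(-270 - 8148) + X(24, -52)) + 16108)/(-31167 + (12*3)**2) = (sqrt((-9007 + 2302)*(-270 - 8148) - 21) + 16108)/(-31167 + (12*3)**2) = (sqrt(-6705*(-8418) - 21) + 16108)/(-31167 + 36**2) = (sqrt(56442690 - 21) + 16108)/(-31167 + 1296) = (sqrt(56442669) + 16108)/(-29871) = (16108 + sqrt(56442669))*(-1/29871) = -16108/29871 - sqrt(56442669)/29871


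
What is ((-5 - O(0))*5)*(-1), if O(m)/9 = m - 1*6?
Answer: -245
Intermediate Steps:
O(m) = -54 + 9*m (O(m) = 9*(m - 1*6) = 9*(m - 6) = 9*(-6 + m) = -54 + 9*m)
((-5 - O(0))*5)*(-1) = ((-5 - (-54 + 9*0))*5)*(-1) = ((-5 - (-54 + 0))*5)*(-1) = ((-5 - 1*(-54))*5)*(-1) = ((-5 + 54)*5)*(-1) = (49*5)*(-1) = 245*(-1) = -245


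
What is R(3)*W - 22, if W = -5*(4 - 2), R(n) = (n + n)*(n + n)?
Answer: -382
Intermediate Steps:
R(n) = 4*n² (R(n) = (2*n)*(2*n) = 4*n²)
W = -10 (W = -5*2 = -10)
R(3)*W - 22 = (4*3²)*(-10) - 22 = (4*9)*(-10) - 22 = 36*(-10) - 22 = -360 - 22 = -382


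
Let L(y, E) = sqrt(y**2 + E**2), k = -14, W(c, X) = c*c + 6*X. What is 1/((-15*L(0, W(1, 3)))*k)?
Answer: 1/3990 ≈ 0.00025063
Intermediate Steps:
W(c, X) = c**2 + 6*X
L(y, E) = sqrt(E**2 + y**2)
1/((-15*L(0, W(1, 3)))*k) = 1/(-15*sqrt((1**2 + 6*3)**2 + 0**2)*(-14)) = 1/(-15*sqrt((1 + 18)**2 + 0)*(-14)) = 1/(-15*sqrt(19**2 + 0)*(-14)) = 1/(-15*sqrt(361 + 0)*(-14)) = 1/(-15*sqrt(361)*(-14)) = 1/(-15*19*(-14)) = 1/(-285*(-14)) = 1/3990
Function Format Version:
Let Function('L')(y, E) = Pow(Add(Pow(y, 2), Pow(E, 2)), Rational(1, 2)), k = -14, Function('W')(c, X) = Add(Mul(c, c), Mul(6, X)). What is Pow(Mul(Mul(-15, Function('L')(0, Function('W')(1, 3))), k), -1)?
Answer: Rational(1, 3990) ≈ 0.00025063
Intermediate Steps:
Function('W')(c, X) = Add(Pow(c, 2), Mul(6, X))
Function('L')(y, E) = Pow(Add(Pow(E, 2), Pow(y, 2)), Rational(1, 2))
Pow(Mul(Mul(-15, Function('L')(0, Function('W')(1, 3))), k), -1) = Pow(Mul(Mul(-15, Pow(Add(Pow(Add(Pow(1, 2), Mul(6, 3)), 2), Pow(0, 2)), Rational(1, 2))), -14), -1) = Pow(Mul(Mul(-15, Pow(Add(Pow(Add(1, 18), 2), 0), Rational(1, 2))), -14), -1) = Pow(Mul(Mul(-15, Pow(Add(Pow(19, 2), 0), Rational(1, 2))), -14), -1) = Pow(Mul(Mul(-15, Pow(Add(361, 0), Rational(1, 2))), -14), -1) = Pow(Mul(Mul(-15, Pow(361, Rational(1, 2))), -14), -1) = Pow(Mul(Mul(-15, 19), -14), -1) = Pow(Mul(-285, -14), -1) = Pow(3990, -1) = Rational(1, 3990)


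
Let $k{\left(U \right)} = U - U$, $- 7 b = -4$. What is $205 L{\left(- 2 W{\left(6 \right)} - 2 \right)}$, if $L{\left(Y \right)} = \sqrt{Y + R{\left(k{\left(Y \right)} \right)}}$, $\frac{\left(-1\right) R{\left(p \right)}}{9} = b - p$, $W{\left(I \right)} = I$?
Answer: $\frac{205 i \sqrt{938}}{7} \approx 896.93 i$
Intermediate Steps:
$b = \frac{4}{7}$ ($b = \left(- \frac{1}{7}\right) \left(-4\right) = \frac{4}{7} \approx 0.57143$)
$k{\left(U \right)} = 0$
$R{\left(p \right)} = - \frac{36}{7} + 9 p$ ($R{\left(p \right)} = - 9 \left(\frac{4}{7} - p\right) = - \frac{36}{7} + 9 p$)
$L{\left(Y \right)} = \sqrt{- \frac{36}{7} + Y}$ ($L{\left(Y \right)} = \sqrt{Y + \left(- \frac{36}{7} + 9 \cdot 0\right)} = \sqrt{Y + \left(- \frac{36}{7} + 0\right)} = \sqrt{Y - \frac{36}{7}} = \sqrt{- \frac{36}{7} + Y}$)
$205 L{\left(- 2 W{\left(6 \right)} - 2 \right)} = 205 \frac{\sqrt{-252 + 49 \left(\left(-2\right) 6 - 2\right)}}{7} = 205 \frac{\sqrt{-252 + 49 \left(-12 - 2\right)}}{7} = 205 \frac{\sqrt{-252 + 49 \left(-14\right)}}{7} = 205 \frac{\sqrt{-252 - 686}}{7} = 205 \frac{\sqrt{-938}}{7} = 205 \frac{i \sqrt{938}}{7} = \frac{205 i \sqrt{938}}{7}$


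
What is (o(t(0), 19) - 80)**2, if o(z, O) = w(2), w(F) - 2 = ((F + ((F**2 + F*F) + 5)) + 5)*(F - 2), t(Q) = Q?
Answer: 6084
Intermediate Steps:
w(F) = 2 + (-2 + F)*(10 + F + 2*F**2) (w(F) = 2 + ((F + ((F**2 + F*F) + 5)) + 5)*(F - 2) = 2 + ((F + ((F**2 + F**2) + 5)) + 5)*(-2 + F) = 2 + ((F + (2*F**2 + 5)) + 5)*(-2 + F) = 2 + ((F + (5 + 2*F**2)) + 5)*(-2 + F) = 2 + ((5 + F + 2*F**2) + 5)*(-2 + F) = 2 + (10 + F + 2*F**2)*(-2 + F) = 2 + (-2 + F)*(10 + F + 2*F**2))
o(z, O) = 2 (o(z, O) = -18 - 3*2**2 + 2*2**3 + 8*2 = -18 - 3*4 + 2*8 + 16 = -18 - 12 + 16 + 16 = 2)
(o(t(0), 19) - 80)**2 = (2 - 80)**2 = (-78)**2 = 6084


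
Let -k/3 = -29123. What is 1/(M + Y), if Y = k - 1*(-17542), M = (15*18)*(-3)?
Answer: 1/104101 ≈ 9.6061e-6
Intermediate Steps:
k = 87369 (k = -3*(-29123) = 87369)
M = -810 (M = 270*(-3) = -810)
Y = 104911 (Y = 87369 - 1*(-17542) = 87369 + 17542 = 104911)
1/(M + Y) = 1/(-810 + 104911) = 1/104101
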